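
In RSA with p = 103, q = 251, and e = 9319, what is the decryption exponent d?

14779

φ(n) = (p−1)(q−1) = 102·250 = 25500.
Need d with 9319·d ≡ 1 (mod 25500). Apply the extended Euclidean algorithm:
25500 = 2×9319 + 6862
9319 = 1×6862 + 2457
6862 = 2×2457 + 1948
2457 = 1×1948 + 509
1948 = 3×509 + 421
509 = 1×421 + 88
421 = 4×88 + 69
88 = 1×69 + 19
69 = 3×19 + 12
19 = 1×12 + 7
12 = 1×7 + 5
7 = 1×5 + 2
5 = 2×2 + 1
2 = 2×1 + 0
Back-substitute:
1 = 5 − 2·2
1 = −2·7 + 3·5
1 = 3·12 − 5·7
1 = −5·19 + 8·12
1 = 8·69 − 29·19
1 = −29·88 + 37·69
1 = 37·421 − 177·88
1 = −177·509 + 214·421
1 = 214·1948 − 819·509
1 = −819·2457 + 1033·1948
1 = 1033·6862 − 2885·2457
1 = −2885·9319 + 3918·6862
1 = 3918·25500 − 10721·9319
So 9319·(-10721) ≡ 1 (mod 25500), hence d ≡ -10721 ≡ 14779 (mod 25500).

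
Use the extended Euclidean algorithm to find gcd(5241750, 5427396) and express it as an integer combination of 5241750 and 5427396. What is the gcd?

6

Euclidean algorithm:
5427396 = 1*5241750 + 185646
5241750 = 28*185646 + 43662
185646 = 4*43662 + 10998
43662 = 3*10998 + 10668
10998 = 1*10668 + 330
10668 = 32*330 + 108
330 = 3*108 + 6
108 = 18*6 + 0
gcd(5241750, 5427396) = 6.
Back-substituting:
6 = 330 − 3·108
6 = −3·10668 + 97·330
6 = 97·10998 − 100·10668
6 = −100·43662 + 397·10998
6 = 397·185646 − 1688·43662
6 = −1688·5241750 + 47661·185646
6 = 47661·5427396 − 49349·5241750
So 6 = (47661)·5427396 + (-49349)·5241750.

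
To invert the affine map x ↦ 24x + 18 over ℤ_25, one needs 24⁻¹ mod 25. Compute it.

Run Euclid on (25, 24):
25 = 1*24 + 1
24 = 24*1 + 0
The gcd is 1. Working backward:
1 = 25 − 24
Hence 24⁻¹ ≡ -1 ≡ 24 (mod 25).

24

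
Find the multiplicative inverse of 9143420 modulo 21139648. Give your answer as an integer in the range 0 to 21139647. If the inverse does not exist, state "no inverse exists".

no inverse exists

Euclidean algorithm on 21139648, 9143420:
21139648 = 2·9143420 + 2852808
9143420 = 3·2852808 + 584996
2852808 = 4·584996 + 512824
584996 = 1·512824 + 72172
512824 = 7·72172 + 7620
72172 = 9·7620 + 3592
7620 = 2·3592 + 436
3592 = 8·436 + 104
436 = 4·104 + 20
104 = 5·20 + 4
20 = 5·4 + 0
The gcd is 4, not 1, hence no inverse exists.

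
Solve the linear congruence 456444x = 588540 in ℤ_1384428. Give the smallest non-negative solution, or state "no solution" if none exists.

113693

First find gcd(456444, 1384428):
1384428 = 3*456444 + 15096
456444 = 30*15096 + 3564
15096 = 4*3564 + 840
3564 = 4*840 + 204
840 = 4*204 + 24
204 = 8*24 + 12
24 = 2*12 + 0
gcd = 12 and 12 | 588540, so solutions exist. Divide through by 12: 38037x ≡ 49045 (mod 115369).
Now find 38037⁻¹ mod 115369:
115369 = 3·38037 + 1258
38037 = 30·1258 + 297
1258 = 4·297 + 70
297 = 4·70 + 17
70 = 4·17 + 2
17 = 8·2 + 1
2 = 2·1 + 0
Back-substitute:
1 = 17 − 8·2
1 = −8·70 + 33·17
1 = 33·297 − 140·70
1 = −140·1258 + 593·297
1 = 593·38037 − 17930·1258
1 = −17930·115369 + 54383·38037
So 38037⁻¹ ≡ 54383 (mod 115369).
Then x ≡ 54383·49045 ≡ 113693 (mod 115369); the smallest non-negative solution is x = 113693.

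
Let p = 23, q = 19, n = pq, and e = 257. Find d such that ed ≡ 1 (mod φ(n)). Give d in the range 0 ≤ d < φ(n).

φ(n) = (p−1)(q−1) = 22·18 = 396.
Need d with 257·d ≡ 1 (mod 396). Apply the extended Euclidean algorithm:
396 = 1*257 + 139
257 = 1*139 + 118
139 = 1*118 + 21
118 = 5*21 + 13
21 = 1*13 + 8
13 = 1*8 + 5
8 = 1*5 + 3
5 = 1*3 + 2
3 = 1*2 + 1
2 = 2*1 + 0
Back-substitute:
1 = 3 − 2
1 = −5 + 2·3
1 = 2·8 − 3·5
1 = −3·13 + 5·8
1 = 5·21 − 8·13
1 = −8·118 + 45·21
1 = 45·139 − 53·118
1 = −53·257 + 98·139
1 = 98·396 − 151·257
So 257·(-151) ≡ 1 (mod 396), hence d ≡ -151 ≡ 245 (mod 396).

245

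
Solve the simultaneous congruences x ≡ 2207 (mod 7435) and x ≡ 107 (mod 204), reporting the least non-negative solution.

Write x = 2207 + 7435·k. Then 7435·k ≡ 107 − 2207 ≡ 144 (mod 204).
Need 7435⁻¹ mod 204. Extended Euclid on (204, 91):
204 = 2·91 + 22
91 = 4·22 + 3
22 = 7·3 + 1
3 = 3·1 + 0
Back-substitute:
1 = 22 − 7·3
1 = −7·91 + 29·22
1 = 29·204 − 65·91
7435⁻¹ ≡ 139 (mod 204), so k ≡ 139·144 ≡ 24 (mod 204).
x = 2207 + 7435·24 = 180647.

180647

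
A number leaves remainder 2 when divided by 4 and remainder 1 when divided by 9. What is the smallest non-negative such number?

10

Write x = 2 + 4·k. Then 4·k ≡ 1 − 2 ≡ 8 (mod 9).
Need 4⁻¹ mod 9. Extended Euclid on (9, 4):
9 = 2*4 + 1
4 = 4*1 + 0
Back-substitute:
1 = 9 − 2·4
4⁻¹ ≡ 7 (mod 9), so k ≡ 7·8 ≡ 2 (mod 9).
x = 2 + 4·2 = 10.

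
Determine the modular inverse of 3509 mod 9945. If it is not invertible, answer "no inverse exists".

7604

Apply the Euclidean algorithm to 9945 and 3509:
9945 = 2*3509 + 2927
3509 = 1*2927 + 582
2927 = 5*582 + 17
582 = 34*17 + 4
17 = 4*4 + 1
4 = 4*1 + 0
gcd = 1, so the inverse exists. Back-substitute:
1 = 17 − 4·4
1 = −4·582 + 137·17
1 = 137·2927 − 689·582
1 = −689·3509 + 826·2927
1 = 826·9945 − 2341·3509
Thus 3509·(-2341) ≡ 1 (mod 9945); reducing, -2341 mod 9945 = 7604.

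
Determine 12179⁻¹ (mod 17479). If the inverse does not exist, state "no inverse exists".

gcd(17479, 12179) by repeated division:
17479 = 1*12179 + 5300
12179 = 2*5300 + 1579
5300 = 3*1579 + 563
1579 = 2*563 + 453
563 = 1*453 + 110
453 = 4*110 + 13
110 = 8*13 + 6
13 = 2*6 + 1
6 = 6*1 + 0
The gcd is 1. Working backward:
1 = 13 − 2·6
1 = −2·110 + 17·13
1 = 17·453 − 70·110
1 = −70·563 + 87·453
1 = 87·1579 − 244·563
1 = −244·5300 + 819·1579
1 = 819·12179 − 1882·5300
1 = −1882·17479 + 2701·12179
So 12179·2701 ≡ 1 (mod 17479).

2701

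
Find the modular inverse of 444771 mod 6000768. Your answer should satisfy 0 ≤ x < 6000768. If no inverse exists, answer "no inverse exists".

Compute gcd(444771, 6000768):
6000768 = 13*444771 + 218745
444771 = 2*218745 + 7281
218745 = 30*7281 + 315
7281 = 23*315 + 36
315 = 8*36 + 27
36 = 1*27 + 9
27 = 3*9 + 0
The gcd is 9, not 1, hence no inverse exists.

no inverse exists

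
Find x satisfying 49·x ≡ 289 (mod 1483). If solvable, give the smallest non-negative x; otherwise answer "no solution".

702

First find gcd(49, 1483):
1483 = 30×49 + 13
49 = 3×13 + 10
13 = 1×10 + 3
10 = 3×3 + 1
3 = 3×1 + 0
gcd = 1, so a unique solution mod 1483 exists.
Back-substitute for the Bézout coefficients:
1 = 10 − 3·3
1 = −3·13 + 4·10
1 = 4·49 − 15·13
1 = −15·1483 + 454·49
So 49·(454) ≡ 1 (mod 1483), giving 49⁻¹ ≡ 454.
x ≡ 49⁻¹·289 ≡ 454·289 ≡ 702 (mod 1483).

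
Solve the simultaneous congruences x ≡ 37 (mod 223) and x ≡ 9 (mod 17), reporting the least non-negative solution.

Write x = 37 + 223·k. Then 223·k ≡ 9 − 37 ≡ 6 (mod 17).
Need 223⁻¹ mod 17. Extended Euclid on (17, 2):
17 = 8·2 + 1
2 = 2·1 + 0
Back-substitute:
1 = 17 − 8·2
223⁻¹ ≡ 9 (mod 17), so k ≡ 9·6 ≡ 3 (mod 17).
x = 37 + 223·3 = 706.

706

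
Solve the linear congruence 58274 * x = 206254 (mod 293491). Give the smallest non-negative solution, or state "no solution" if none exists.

250524

First find gcd(58274, 293491):
293491 = 5*58274 + 2121
58274 = 27*2121 + 1007
2121 = 2*1007 + 107
1007 = 9*107 + 44
107 = 2*44 + 19
44 = 2*19 + 6
19 = 3*6 + 1
6 = 6*1 + 0
gcd = 1, so a unique solution mod 293491 exists.
Back-substitute for the Bézout coefficients:
1 = 19 − 3·6
1 = −3·44 + 7·19
1 = 7·107 − 17·44
1 = −17·1007 + 160·107
1 = 160·2121 − 337·1007
1 = −337·58274 + 9259·2121
1 = 9259·293491 − 46632·58274
So 58274·(-46632) ≡ 1 (mod 293491), giving 58274⁻¹ ≡ 246859.
x ≡ 58274⁻¹·206254 ≡ 246859·206254 ≡ 250524 (mod 293491).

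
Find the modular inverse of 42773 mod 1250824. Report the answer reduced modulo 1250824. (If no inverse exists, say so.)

Apply the Euclidean algorithm to 1250824 and 42773:
1250824 = 29×42773 + 10407
42773 = 4×10407 + 1145
10407 = 9×1145 + 102
1145 = 11×102 + 23
102 = 4×23 + 10
23 = 2×10 + 3
10 = 3×3 + 1
3 = 3×1 + 0
gcd = 1, so the inverse exists. Back-substitute:
1 = 10 − 3·3
1 = −3·23 + 7·10
1 = 7·102 − 31·23
1 = −31·1145 + 348·102
1 = 348·10407 − 3163·1145
1 = −3163·42773 + 13000·10407
1 = 13000·1250824 − 380163·42773
Thus 42773·(-380163) ≡ 1 (mod 1250824); reducing, -380163 mod 1250824 = 870661.

870661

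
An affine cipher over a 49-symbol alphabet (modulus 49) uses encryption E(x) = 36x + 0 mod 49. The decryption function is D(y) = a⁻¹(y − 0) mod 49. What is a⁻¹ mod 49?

Apply the Euclidean algorithm to 49 and 36:
49 = 1*36 + 13
36 = 2*13 + 10
13 = 1*10 + 3
10 = 3*3 + 1
3 = 3*1 + 0
gcd = 1, so the inverse exists. Back-substitute:
1 = 10 − 3·3
1 = −3·13 + 4·10
1 = 4·36 − 11·13
1 = −11·49 + 15·36
So 36·15 ≡ 1 (mod 49).

15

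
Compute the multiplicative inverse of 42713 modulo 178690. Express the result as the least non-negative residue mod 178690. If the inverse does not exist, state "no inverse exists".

Extended Euclidean algorithm:
178690 = 4·42713 + 7838
42713 = 5·7838 + 3523
7838 = 2·3523 + 792
3523 = 4·792 + 355
792 = 2·355 + 82
355 = 4·82 + 27
82 = 3·27 + 1
27 = 27·1 + 0
gcd = 1, so the inverse exists. Back-substitute:
1 = 82 − 3·27
1 = −3·355 + 13·82
1 = 13·792 − 29·355
1 = −29·3523 + 129·792
1 = 129·7838 − 287·3523
1 = −287·42713 + 1564·7838
1 = 1564·178690 − 6543·42713
So 42713·(-6543) ≡ 1 (mod 178690), and -6543 ≡ 172147 (mod 178690).

172147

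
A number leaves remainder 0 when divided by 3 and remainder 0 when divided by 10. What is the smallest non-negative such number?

Write x = 0 + 3·k. Then 3·k ≡ 0 − 0 ≡ 0 (mod 10).
Need 3⁻¹ mod 10. Extended Euclid on (10, 3):
10 = 3·3 + 1
3 = 3·1 + 0
Back-substitute:
1 = 10 − 3·3
3⁻¹ ≡ 7 (mod 10), so k ≡ 7·0 ≡ 0 (mod 10).
x = 0 + 3·0 = 0.

0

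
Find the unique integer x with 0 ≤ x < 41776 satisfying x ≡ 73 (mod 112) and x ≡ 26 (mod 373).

30985

Write x = 73 + 112·k. Then 112·k ≡ 26 − 73 ≡ 326 (mod 373).
Need 112⁻¹ mod 373. Extended Euclid on (373, 112):
373 = 3*112 + 37
112 = 3*37 + 1
37 = 37*1 + 0
Back-substitute:
1 = 112 − 3·37
1 = −3·373 + 10·112
112⁻¹ ≡ 10 (mod 373), so k ≡ 10·326 ≡ 276 (mod 373).
x = 73 + 112·276 = 30985.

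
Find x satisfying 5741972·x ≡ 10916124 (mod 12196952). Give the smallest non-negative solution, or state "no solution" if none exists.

952775

First find gcd(5741972, 12196952):
12196952 = 2·5741972 + 713008
5741972 = 8·713008 + 37908
713008 = 18·37908 + 30664
37908 = 1·30664 + 7244
30664 = 4·7244 + 1688
7244 = 4·1688 + 492
1688 = 3·492 + 212
492 = 2·212 + 68
212 = 3·68 + 8
68 = 8·8 + 4
8 = 2·4 + 0
gcd = 4 and 4 | 10916124, so solutions exist. Divide through by 4: 1435493x ≡ 2729031 (mod 3049238).
Now find 1435493⁻¹ mod 3049238:
3049238 = 2*1435493 + 178252
1435493 = 8*178252 + 9477
178252 = 18*9477 + 7666
9477 = 1*7666 + 1811
7666 = 4*1811 + 422
1811 = 4*422 + 123
422 = 3*123 + 53
123 = 2*53 + 17
53 = 3*17 + 2
17 = 8*2 + 1
2 = 2*1 + 0
Back-substitute:
1 = 17 − 8·2
1 = −8·53 + 25·17
1 = 25·123 − 58·53
1 = −58·422 + 199·123
1 = 199·1811 − 854·422
1 = −854·7666 + 3615·1811
1 = 3615·9477 − 4469·7666
1 = −4469·178252 + 84057·9477
1 = 84057·1435493 − 676925·178252
1 = −676925·3049238 + 1437907·1435493
So 1435493⁻¹ ≡ 1437907 (mod 3049238).
Then x ≡ 1437907·2729031 ≡ 952775 (mod 3049238); the smallest non-negative solution is x = 952775.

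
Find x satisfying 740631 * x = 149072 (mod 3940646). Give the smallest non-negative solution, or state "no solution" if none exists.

First find gcd(740631, 3940646):
3940646 = 5*740631 + 237491
740631 = 3*237491 + 28158
237491 = 8*28158 + 12227
28158 = 2*12227 + 3704
12227 = 3*3704 + 1115
3704 = 3*1115 + 359
1115 = 3*359 + 38
359 = 9*38 + 17
38 = 2*17 + 4
17 = 4*4 + 1
4 = 4*1 + 0
gcd = 1, so a unique solution mod 3940646 exists.
Back-substitute for the Bézout coefficients:
1 = 17 − 4·4
1 = −4·38 + 9·17
1 = 9·359 − 85·38
1 = −85·1115 + 264·359
1 = 264·3704 − 877·1115
1 = −877·12227 + 2895·3704
1 = 2895·28158 − 6667·12227
1 = −6667·237491 + 56231·28158
1 = 56231·740631 − 175360·237491
1 = −175360·3940646 + 933031·740631
So 740631·(933031) ≡ 1 (mod 3940646), giving 740631⁻¹ ≡ 933031.
x ≡ 740631⁻¹·149072 ≡ 933031·149072 ≡ 3696662 (mod 3940646).

3696662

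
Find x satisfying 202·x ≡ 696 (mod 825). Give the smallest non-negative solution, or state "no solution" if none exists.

First find gcd(202, 825):
825 = 4×202 + 17
202 = 11×17 + 15
17 = 1×15 + 2
15 = 7×2 + 1
2 = 2×1 + 0
gcd = 1, so a unique solution mod 825 exists.
Back-substitute for the Bézout coefficients:
1 = 15 − 7·2
1 = −7·17 + 8·15
1 = 8·202 − 95·17
1 = −95·825 + 388·202
So 202·(388) ≡ 1 (mod 825), giving 202⁻¹ ≡ 388.
x ≡ 202⁻¹·696 ≡ 388·696 ≡ 273 (mod 825).

273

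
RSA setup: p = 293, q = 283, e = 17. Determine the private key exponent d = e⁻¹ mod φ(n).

φ(n) = (p−1)(q−1) = 292·282 = 82344.
Need d with 17·d ≡ 1 (mod 82344). Apply the extended Euclidean algorithm:
82344 = 4843*17 + 13
17 = 1*13 + 4
13 = 3*4 + 1
4 = 4*1 + 0
Back-substitute:
1 = 13 − 3·4
1 = −3·17 + 4·13
1 = 4·82344 − 19375·17
So 17·(-19375) ≡ 1 (mod 82344), hence d ≡ -19375 ≡ 62969 (mod 82344).

62969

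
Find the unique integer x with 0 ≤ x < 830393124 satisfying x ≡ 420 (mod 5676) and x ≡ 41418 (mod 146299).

223878888

Write x = 420 + 5676·k. Then 5676·k ≡ 41418 − 420 ≡ 40998 (mod 146299).
Need 5676⁻¹ mod 146299. Extended Euclid on (146299, 5676):
146299 = 25*5676 + 4399
5676 = 1*4399 + 1277
4399 = 3*1277 + 568
1277 = 2*568 + 141
568 = 4*141 + 4
141 = 35*4 + 1
4 = 4*1 + 0
Back-substitute:
1 = 141 − 35·4
1 = −35·568 + 141·141
1 = 141·1277 − 317·568
1 = −317·4399 + 1092·1277
1 = 1092·5676 − 1409·4399
1 = −1409·146299 + 36317·5676
5676⁻¹ ≡ 36317 (mod 146299), so k ≡ 36317·40998 ≡ 39443 (mod 146299).
x = 420 + 5676·39443 = 223878888.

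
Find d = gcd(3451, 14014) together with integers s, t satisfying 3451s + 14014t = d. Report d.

7

Apply Euclid's algorithm to 14014 and 3451:
14014 = 4·3451 + 210
3451 = 16·210 + 91
210 = 2·91 + 28
91 = 3·28 + 7
28 = 4·7 + 0
gcd(3451, 14014) = 7.
Working backward:
7 = 91 − 3·28
7 = −3·210 + 7·91
7 = 7·3451 − 115·210
7 = −115·14014 + 467·3451
So 7 = (-115)·14014 + (467)·3451.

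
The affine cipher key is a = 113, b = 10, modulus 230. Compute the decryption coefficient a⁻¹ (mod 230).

57

Extended Euclidean algorithm:
230 = 2*113 + 4
113 = 28*4 + 1
4 = 4*1 + 0
The gcd is 1. Working backward:
1 = 113 − 28·4
1 = −28·230 + 57·113
So 113·57 ≡ 1 (mod 230).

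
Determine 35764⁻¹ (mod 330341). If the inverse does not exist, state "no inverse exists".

Extended Euclidean algorithm:
330341 = 9×35764 + 8465
35764 = 4×8465 + 1904
8465 = 4×1904 + 849
1904 = 2×849 + 206
849 = 4×206 + 25
206 = 8×25 + 6
25 = 4×6 + 1
6 = 6×1 + 0
gcd = 1, so the inverse exists. Back-substitute:
1 = 25 − 4·6
1 = −4·206 + 33·25
1 = 33·849 − 136·206
1 = −136·1904 + 305·849
1 = 305·8465 − 1356·1904
1 = −1356·35764 + 5729·8465
1 = 5729·330341 − 52917·35764
Thus 35764·(-52917) ≡ 1 (mod 330341); reducing, -52917 mod 330341 = 277424.

277424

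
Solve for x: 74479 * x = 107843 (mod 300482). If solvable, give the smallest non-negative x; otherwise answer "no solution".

First find gcd(74479, 300482):
300482 = 4·74479 + 2566
74479 = 29·2566 + 65
2566 = 39·65 + 31
65 = 2·31 + 3
31 = 10·3 + 1
3 = 3·1 + 0
gcd = 1, so a unique solution mod 300482 exists.
Back-substitute for the Bézout coefficients:
1 = 31 − 10·3
1 = −10·65 + 21·31
1 = 21·2566 − 829·65
1 = −829·74479 + 24062·2566
1 = 24062·300482 − 97077·74479
So 74479·(-97077) ≡ 1 (mod 300482), giving 74479⁻¹ ≡ 203405.
x ≡ 74479⁻¹·107843 ≡ 203405·107843 ≡ 18451 (mod 300482).

18451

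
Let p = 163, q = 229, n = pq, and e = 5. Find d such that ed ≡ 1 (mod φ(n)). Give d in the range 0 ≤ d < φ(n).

29549

φ(n) = (p−1)(q−1) = 162·228 = 36936.
Need d with 5·d ≡ 1 (mod 36936). Apply the extended Euclidean algorithm:
36936 = 7387*5 + 1
5 = 5*1 + 0
Back-substitute:
1 = 36936 − 7387·5
So 5·(-7387) ≡ 1 (mod 36936), hence d ≡ -7387 ≡ 29549 (mod 36936).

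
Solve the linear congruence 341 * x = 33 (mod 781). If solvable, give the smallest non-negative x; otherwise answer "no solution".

23

First find gcd(341, 781):
781 = 2×341 + 99
341 = 3×99 + 44
99 = 2×44 + 11
44 = 4×11 + 0
gcd = 11 and 11 | 33, so solutions exist. Divide through by 11: 31x ≡ 3 (mod 71).
Now find 31⁻¹ mod 71:
71 = 2*31 + 9
31 = 3*9 + 4
9 = 2*4 + 1
4 = 4*1 + 0
Back-substitute:
1 = 9 − 2·4
1 = −2·31 + 7·9
1 = 7·71 − 16·31
So 31·(-16) ≡ 1 (mod 71), i.e. 31⁻¹ ≡ 55.
Then x ≡ 55·3 ≡ 23 (mod 71); the smallest non-negative solution is x = 23.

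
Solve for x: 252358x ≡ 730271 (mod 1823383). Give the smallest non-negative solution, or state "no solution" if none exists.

First find gcd(252358, 1823383):
1823383 = 7*252358 + 56877
252358 = 4*56877 + 24850
56877 = 2*24850 + 7177
24850 = 3*7177 + 3319
7177 = 2*3319 + 539
3319 = 6*539 + 85
539 = 6*85 + 29
85 = 2*29 + 27
29 = 1*27 + 2
27 = 13*2 + 1
2 = 2*1 + 0
gcd = 1, so a unique solution mod 1823383 exists.
Back-substitute for the Bézout coefficients:
1 = 27 − 13·2
1 = −13·29 + 14·27
1 = 14·85 − 41·29
1 = −41·539 + 260·85
1 = 260·3319 − 1601·539
1 = −1601·7177 + 3462·3319
1 = 3462·24850 − 11987·7177
1 = −11987·56877 + 27436·24850
1 = 27436·252358 − 121731·56877
1 = −121731·1823383 + 879553·252358
So 252358·(879553) ≡ 1 (mod 1823383), giving 252358⁻¹ ≡ 879553.
x ≡ 252358⁻¹·730271 ≡ 879553·730271 ≡ 1683134 (mod 1823383).

1683134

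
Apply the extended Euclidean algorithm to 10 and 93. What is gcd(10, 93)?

Euclidean algorithm:
93 = 9×10 + 3
10 = 3×3 + 1
3 = 3×1 + 0
gcd(10, 93) = 1.
Back-substituting:
1 = 10 − 3·3
1 = −3·93 + 28·10
So 1 = (-3)·93 + (28)·10.

1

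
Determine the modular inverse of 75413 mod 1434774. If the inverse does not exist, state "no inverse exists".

93815

Run Euclid on (1434774, 75413):
1434774 = 19×75413 + 1927
75413 = 39×1927 + 260
1927 = 7×260 + 107
260 = 2×107 + 46
107 = 2×46 + 15
46 = 3×15 + 1
15 = 15×1 + 0
The gcd is 1. Working backward:
1 = 46 − 3·15
1 = −3·107 + 7·46
1 = 7·260 − 17·107
1 = −17·1927 + 126·260
1 = 126·75413 − 4931·1927
1 = −4931·1434774 + 93815·75413
So 75413·93815 ≡ 1 (mod 1434774).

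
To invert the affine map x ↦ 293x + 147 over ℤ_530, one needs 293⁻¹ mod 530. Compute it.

407

gcd(530, 293) by repeated division:
530 = 1·293 + 237
293 = 1·237 + 56
237 = 4·56 + 13
56 = 4·13 + 4
13 = 3·4 + 1
4 = 4·1 + 0
gcd = 1, so the inverse exists. Back-substitute:
1 = 13 − 3·4
1 = −3·56 + 13·13
1 = 13·237 − 55·56
1 = −55·293 + 68·237
1 = 68·530 − 123·293
Hence 293⁻¹ ≡ -123 ≡ 407 (mod 530).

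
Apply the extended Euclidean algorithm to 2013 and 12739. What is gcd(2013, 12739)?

1

Euclidean algorithm:
12739 = 6×2013 + 661
2013 = 3×661 + 30
661 = 22×30 + 1
30 = 30×1 + 0
gcd(2013, 12739) = 1.
Express as a combination:
1 = 661 − 22·30
1 = −22·2013 + 67·661
1 = 67·12739 − 424·2013
So 1 = (67)·12739 + (-424)·2013.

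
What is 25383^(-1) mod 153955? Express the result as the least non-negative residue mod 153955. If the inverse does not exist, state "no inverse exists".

Apply the Euclidean algorithm to 153955 and 25383:
153955 = 6*25383 + 1657
25383 = 15*1657 + 528
1657 = 3*528 + 73
528 = 7*73 + 17
73 = 4*17 + 5
17 = 3*5 + 2
5 = 2*2 + 1
2 = 2*1 + 0
gcd = 1, so the inverse exists. Back-substitute:
1 = 5 − 2·2
1 = −2·17 + 7·5
1 = 7·73 − 30·17
1 = −30·528 + 217·73
1 = 217·1657 − 681·528
1 = −681·25383 + 10432·1657
1 = 10432·153955 − 63273·25383
Hence 25383⁻¹ ≡ -63273 ≡ 90682 (mod 153955).

90682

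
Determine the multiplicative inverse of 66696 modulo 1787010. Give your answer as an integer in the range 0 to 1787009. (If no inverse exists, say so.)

Compute gcd(66696, 1787010):
1787010 = 26×66696 + 52914
66696 = 1×52914 + 13782
52914 = 3×13782 + 11568
13782 = 1×11568 + 2214
11568 = 5×2214 + 498
2214 = 4×498 + 222
498 = 2×222 + 54
222 = 4×54 + 6
54 = 9×6 + 0
The gcd is 6, not 1, hence no inverse exists.

no inverse exists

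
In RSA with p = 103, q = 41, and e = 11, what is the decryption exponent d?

371

φ(n) = (p−1)(q−1) = 102·40 = 4080.
Need d with 11·d ≡ 1 (mod 4080). Apply the extended Euclidean algorithm:
4080 = 370×11 + 10
11 = 1×10 + 1
10 = 10×1 + 0
Back-substitute:
1 = 11 − 10
1 = −4080 + 371·11
So 11·371 ≡ 1 (mod 4080), hence d = 371.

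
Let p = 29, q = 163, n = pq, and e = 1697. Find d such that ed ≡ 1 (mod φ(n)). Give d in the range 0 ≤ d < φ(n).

φ(n) = (p−1)(q−1) = 28·162 = 4536.
Need d with 1697·d ≡ 1 (mod 4536). Apply the extended Euclidean algorithm:
4536 = 2*1697 + 1142
1697 = 1*1142 + 555
1142 = 2*555 + 32
555 = 17*32 + 11
32 = 2*11 + 10
11 = 1*10 + 1
10 = 10*1 + 0
Back-substitute:
1 = 11 − 10
1 = −32 + 3·11
1 = 3·555 − 52·32
1 = −52·1142 + 107·555
1 = 107·1697 − 159·1142
1 = −159·4536 + 425·1697
So 1697·425 ≡ 1 (mod 4536), hence d = 425.

425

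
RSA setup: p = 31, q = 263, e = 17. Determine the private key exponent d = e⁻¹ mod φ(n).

6473

φ(n) = (p−1)(q−1) = 30·262 = 7860.
Need d with 17·d ≡ 1 (mod 7860). Apply the extended Euclidean algorithm:
7860 = 462*17 + 6
17 = 2*6 + 5
6 = 1*5 + 1
5 = 5*1 + 0
Back-substitute:
1 = 6 − 5
1 = −17 + 3·6
1 = 3·7860 − 1387·17
So 17·(-1387) ≡ 1 (mod 7860), hence d ≡ -1387 ≡ 6473 (mod 7860).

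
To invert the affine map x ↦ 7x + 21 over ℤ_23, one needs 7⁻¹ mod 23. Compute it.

10

gcd(23, 7) by repeated division:
23 = 3·7 + 2
7 = 3·2 + 1
2 = 2·1 + 0
Since gcd(7, 23) = 1, back-substitute to write 1 as a combination:
1 = 7 − 3·2
1 = −3·23 + 10·7
So 7·10 ≡ 1 (mod 23).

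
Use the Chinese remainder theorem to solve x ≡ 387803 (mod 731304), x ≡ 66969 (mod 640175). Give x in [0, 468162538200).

Write x = 387803 + 731304·k. Then 731304·k ≡ 66969 − 387803 ≡ 319341 (mod 640175).
Need 731304⁻¹ mod 640175. Extended Euclid on (640175, 91129):
640175 = 7*91129 + 2272
91129 = 40*2272 + 249
2272 = 9*249 + 31
249 = 8*31 + 1
31 = 31*1 + 0
Back-substitute:
1 = 249 − 8·31
1 = −8·2272 + 73·249
1 = 73·91129 − 2928·2272
1 = −2928·640175 + 20569·91129
731304⁻¹ ≡ 20569 (mod 640175), so k ≡ 20569·319341 ≡ 329529 (mod 640175).
x = 387803 + 731304·329529 = 240986263619.

240986263619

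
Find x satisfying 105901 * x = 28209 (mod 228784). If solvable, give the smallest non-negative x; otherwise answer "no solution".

126325

First find gcd(105901, 228784):
228784 = 2·105901 + 16982
105901 = 6·16982 + 4009
16982 = 4·4009 + 946
4009 = 4·946 + 225
946 = 4·225 + 46
225 = 4·46 + 41
46 = 1·41 + 5
41 = 8·5 + 1
5 = 5·1 + 0
gcd = 1, so a unique solution mod 228784 exists.
Back-substitute for the Bézout coefficients:
1 = 41 − 8·5
1 = −8·46 + 9·41
1 = 9·225 − 44·46
1 = −44·946 + 185·225
1 = 185·4009 − 784·946
1 = −784·16982 + 3321·4009
1 = 3321·105901 − 20710·16982
1 = −20710·228784 + 44741·105901
So 105901·(44741) ≡ 1 (mod 228784), giving 105901⁻¹ ≡ 44741.
x ≡ 105901⁻¹·28209 ≡ 44741·28209 ≡ 126325 (mod 228784).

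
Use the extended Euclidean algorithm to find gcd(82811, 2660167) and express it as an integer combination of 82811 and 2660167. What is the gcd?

1

Repeated division:
2660167 = 32*82811 + 10215
82811 = 8*10215 + 1091
10215 = 9*1091 + 396
1091 = 2*396 + 299
396 = 1*299 + 97
299 = 3*97 + 8
97 = 12*8 + 1
8 = 8*1 + 0
gcd(82811, 2660167) = 1.
Express as a combination:
1 = 97 − 12·8
1 = −12·299 + 37·97
1 = 37·396 − 49·299
1 = −49·1091 + 135·396
1 = 135·10215 − 1264·1091
1 = −1264·82811 + 10247·10215
1 = 10247·2660167 − 329168·82811
So 1 = (10247)·2660167 + (-329168)·82811.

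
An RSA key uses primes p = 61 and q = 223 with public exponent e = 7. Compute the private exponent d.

1903

φ(n) = (p−1)(q−1) = 60·222 = 13320.
Need d with 7·d ≡ 1 (mod 13320). Apply the extended Euclidean algorithm:
13320 = 1902*7 + 6
7 = 1*6 + 1
6 = 6*1 + 0
Back-substitute:
1 = 7 − 6
1 = −13320 + 1903·7
So 7·1903 ≡ 1 (mod 13320), hence d = 1903.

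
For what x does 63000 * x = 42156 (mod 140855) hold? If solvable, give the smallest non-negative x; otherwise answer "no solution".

gcd(63000, 140855):
140855 = 2×63000 + 14855
63000 = 4×14855 + 3580
14855 = 4×3580 + 535
3580 = 6×535 + 370
535 = 1×370 + 165
370 = 2×165 + 40
165 = 4×40 + 5
40 = 8×5 + 0
gcd = 5, but 5 ∤ 42156, so the congruence has no solution.

no solution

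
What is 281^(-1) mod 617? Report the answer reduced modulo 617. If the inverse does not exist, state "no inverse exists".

516

Extended Euclidean algorithm:
617 = 2·281 + 55
281 = 5·55 + 6
55 = 9·6 + 1
6 = 6·1 + 0
The gcd is 1. Working backward:
1 = 55 − 9·6
1 = −9·281 + 46·55
1 = 46·617 − 101·281
Thus 281·(-101) ≡ 1 (mod 617); reducing, -101 mod 617 = 516.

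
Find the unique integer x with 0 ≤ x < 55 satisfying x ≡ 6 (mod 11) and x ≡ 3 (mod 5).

28

Write x = 6 + 11·k. Then 11·k ≡ 3 − 6 ≡ 2 (mod 5).
Need 11⁻¹ mod 5. Extended Euclid on (5, 1):
5 = 5×1 + 0
11⁻¹ ≡ 1 (mod 5), so k ≡ 1·2 ≡ 2 (mod 5).
x = 6 + 11·2 = 28.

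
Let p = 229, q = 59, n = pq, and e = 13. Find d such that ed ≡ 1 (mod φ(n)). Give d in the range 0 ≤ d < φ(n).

φ(n) = (p−1)(q−1) = 228·58 = 13224.
Need d with 13·d ≡ 1 (mod 13224). Apply the extended Euclidean algorithm:
13224 = 1017·13 + 3
13 = 4·3 + 1
3 = 3·1 + 0
Back-substitute:
1 = 13 − 4·3
1 = −4·13224 + 4069·13
So 13·4069 ≡ 1 (mod 13224), hence d = 4069.

4069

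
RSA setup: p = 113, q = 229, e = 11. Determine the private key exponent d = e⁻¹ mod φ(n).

4643

φ(n) = (p−1)(q−1) = 112·228 = 25536.
Need d with 11·d ≡ 1 (mod 25536). Apply the extended Euclidean algorithm:
25536 = 2321·11 + 5
11 = 2·5 + 1
5 = 5·1 + 0
Back-substitute:
1 = 11 − 2·5
1 = −2·25536 + 4643·11
So 11·4643 ≡ 1 (mod 25536), hence d = 4643.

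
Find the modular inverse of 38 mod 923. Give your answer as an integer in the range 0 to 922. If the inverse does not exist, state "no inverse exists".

753

Extended Euclidean algorithm:
923 = 24·38 + 11
38 = 3·11 + 5
11 = 2·5 + 1
5 = 5·1 + 0
The gcd is 1. Working backward:
1 = 11 − 2·5
1 = −2·38 + 7·11
1 = 7·923 − 170·38
Thus 38·(-170) ≡ 1 (mod 923); reducing, -170 mod 923 = 753.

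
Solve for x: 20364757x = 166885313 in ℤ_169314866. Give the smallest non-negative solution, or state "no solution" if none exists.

7483773

First find gcd(20364757, 169314866):
169314866 = 8*20364757 + 6396810
20364757 = 3*6396810 + 1174327
6396810 = 5*1174327 + 525175
1174327 = 2*525175 + 123977
525175 = 4*123977 + 29267
123977 = 4*29267 + 6909
29267 = 4*6909 + 1631
6909 = 4*1631 + 385
1631 = 4*385 + 91
385 = 4*91 + 21
91 = 4*21 + 7
21 = 3*7 + 0
gcd = 7 and 7 | 166885313, so solutions exist. Divide through by 7: 2909251x ≡ 23840759 (mod 24187838).
Now find 2909251⁻¹ mod 24187838:
24187838 = 8×2909251 + 913830
2909251 = 3×913830 + 167761
913830 = 5×167761 + 75025
167761 = 2×75025 + 17711
75025 = 4×17711 + 4181
17711 = 4×4181 + 987
4181 = 4×987 + 233
987 = 4×233 + 55
233 = 4×55 + 13
55 = 4×13 + 3
13 = 4×3 + 1
3 = 3×1 + 0
Back-substitute:
1 = 13 − 4·3
1 = −4·55 + 17·13
1 = 17·233 − 72·55
1 = −72·987 + 305·233
1 = 305·4181 − 1292·987
1 = −1292·17711 + 5473·4181
1 = 5473·75025 − 23184·17711
1 = −23184·167761 + 51841·75025
1 = 51841·913830 − 282389·167761
1 = −282389·2909251 + 899008·913830
1 = 899008·24187838 − 7474453·2909251
So 2909251·(-7474453) ≡ 1 (mod 24187838), i.e. 2909251⁻¹ ≡ 16713385.
Then x ≡ 16713385·23840759 ≡ 7483773 (mod 24187838); the smallest non-negative solution is x = 7483773.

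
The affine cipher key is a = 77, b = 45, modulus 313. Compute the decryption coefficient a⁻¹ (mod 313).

Extended Euclidean algorithm:
313 = 4·77 + 5
77 = 15·5 + 2
5 = 2·2 + 1
2 = 2·1 + 0
Since gcd(77, 313) = 1, back-substitute to write 1 as a combination:
1 = 5 − 2·2
1 = −2·77 + 31·5
1 = 31·313 − 126·77
Thus 77·(-126) ≡ 1 (mod 313); reducing, -126 mod 313 = 187.

187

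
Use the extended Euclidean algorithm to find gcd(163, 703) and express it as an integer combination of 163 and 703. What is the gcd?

1

Apply Euclid's algorithm to 703 and 163:
703 = 4×163 + 51
163 = 3×51 + 10
51 = 5×10 + 1
10 = 10×1 + 0
gcd(163, 703) = 1.
Back-substituting:
1 = 51 − 5·10
1 = −5·163 + 16·51
1 = 16·703 − 69·163
So 1 = (16)·703 + (-69)·163.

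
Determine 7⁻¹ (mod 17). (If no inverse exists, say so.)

Apply the Euclidean algorithm to 17 and 7:
17 = 2×7 + 3
7 = 2×3 + 1
3 = 3×1 + 0
The gcd is 1. Working backward:
1 = 7 − 2·3
1 = −2·17 + 5·7
So 7·5 ≡ 1 (mod 17).

5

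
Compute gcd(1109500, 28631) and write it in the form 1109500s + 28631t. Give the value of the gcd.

Repeated division:
1109500 = 38*28631 + 21522
28631 = 1*21522 + 7109
21522 = 3*7109 + 195
7109 = 36*195 + 89
195 = 2*89 + 17
89 = 5*17 + 4
17 = 4*4 + 1
4 = 4*1 + 0
gcd(1109500, 28631) = 1.
Working backward:
1 = 17 − 4·4
1 = −4·89 + 21·17
1 = 21·195 − 46·89
1 = −46·7109 + 1677·195
1 = 1677·21522 − 5077·7109
1 = −5077·28631 + 6754·21522
1 = 6754·1109500 − 261729·28631
So 1 = (6754)·1109500 + (-261729)·28631.

1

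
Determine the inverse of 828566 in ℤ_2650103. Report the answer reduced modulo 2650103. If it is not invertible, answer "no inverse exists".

785996

Run Euclid on (2650103, 828566):
2650103 = 3*828566 + 164405
828566 = 5*164405 + 6541
164405 = 25*6541 + 880
6541 = 7*880 + 381
880 = 2*381 + 118
381 = 3*118 + 27
118 = 4*27 + 10
27 = 2*10 + 7
10 = 1*7 + 3
7 = 2*3 + 1
3 = 3*1 + 0
gcd = 1, so the inverse exists. Back-substitute:
1 = 7 − 2·3
1 = −2·10 + 3·7
1 = 3·27 − 8·10
1 = −8·118 + 35·27
1 = 35·381 − 113·118
1 = −113·880 + 261·381
1 = 261·6541 − 1940·880
1 = −1940·164405 + 48761·6541
1 = 48761·828566 − 245745·164405
1 = −245745·2650103 + 785996·828566
So 828566·785996 ≡ 1 (mod 2650103).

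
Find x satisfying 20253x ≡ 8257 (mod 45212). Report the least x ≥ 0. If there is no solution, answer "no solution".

39569

First find gcd(20253, 45212):
45212 = 2*20253 + 4706
20253 = 4*4706 + 1429
4706 = 3*1429 + 419
1429 = 3*419 + 172
419 = 2*172 + 75
172 = 2*75 + 22
75 = 3*22 + 9
22 = 2*9 + 4
9 = 2*4 + 1
4 = 4*1 + 0
gcd = 1, so a unique solution mod 45212 exists.
Back-substitute for the Bézout coefficients:
1 = 9 − 2·4
1 = −2·22 + 5·9
1 = 5·75 − 17·22
1 = −17·172 + 39·75
1 = 39·419 − 95·172
1 = −95·1429 + 324·419
1 = 324·4706 − 1067·1429
1 = −1067·20253 + 4592·4706
1 = 4592·45212 − 10251·20253
So 20253·(-10251) ≡ 1 (mod 45212), giving 20253⁻¹ ≡ 34961.
x ≡ 20253⁻¹·8257 ≡ 34961·8257 ≡ 39569 (mod 45212).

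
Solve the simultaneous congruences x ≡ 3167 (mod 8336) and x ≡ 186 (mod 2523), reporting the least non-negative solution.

6496911

Write x = 3167 + 8336·k. Then 8336·k ≡ 186 − 3167 ≡ 2065 (mod 2523).
Need 8336⁻¹ mod 2523. Extended Euclid on (2523, 767):
2523 = 3*767 + 222
767 = 3*222 + 101
222 = 2*101 + 20
101 = 5*20 + 1
20 = 20*1 + 0
Back-substitute:
1 = 101 − 5·20
1 = −5·222 + 11·101
1 = 11·767 − 38·222
1 = −38·2523 + 125·767
8336⁻¹ ≡ 125 (mod 2523), so k ≡ 125·2065 ≡ 779 (mod 2523).
x = 3167 + 8336·779 = 6496911.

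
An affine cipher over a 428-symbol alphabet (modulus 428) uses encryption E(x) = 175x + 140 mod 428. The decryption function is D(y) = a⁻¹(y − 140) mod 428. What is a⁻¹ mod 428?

203

Extended Euclidean algorithm:
428 = 2·175 + 78
175 = 2·78 + 19
78 = 4·19 + 2
19 = 9·2 + 1
2 = 2·1 + 0
Since gcd(175, 428) = 1, back-substitute to write 1 as a combination:
1 = 19 − 9·2
1 = −9·78 + 37·19
1 = 37·175 − 83·78
1 = −83·428 + 203·175
So 175·203 ≡ 1 (mod 428).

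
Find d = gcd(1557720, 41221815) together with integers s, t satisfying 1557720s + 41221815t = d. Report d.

15

Repeated division:
41221815 = 26×1557720 + 721095
1557720 = 2×721095 + 115530
721095 = 6×115530 + 27915
115530 = 4×27915 + 3870
27915 = 7×3870 + 825
3870 = 4×825 + 570
825 = 1×570 + 255
570 = 2×255 + 60
255 = 4×60 + 15
60 = 4×15 + 0
gcd(1557720, 41221815) = 15.
Express as a combination:
15 = 255 − 4·60
15 = −4·570 + 9·255
15 = 9·825 − 13·570
15 = −13·3870 + 61·825
15 = 61·27915 − 440·3870
15 = −440·115530 + 1821·27915
15 = 1821·721095 − 11366·115530
15 = −11366·1557720 + 24553·721095
15 = 24553·41221815 − 649744·1557720
So 15 = (24553)·41221815 + (-649744)·1557720.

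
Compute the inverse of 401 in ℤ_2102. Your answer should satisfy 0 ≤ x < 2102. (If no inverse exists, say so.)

325

gcd(2102, 401) by repeated division:
2102 = 5·401 + 97
401 = 4·97 + 13
97 = 7·13 + 6
13 = 2·6 + 1
6 = 6·1 + 0
Since gcd(401, 2102) = 1, back-substitute to write 1 as a combination:
1 = 13 − 2·6
1 = −2·97 + 15·13
1 = 15·401 − 62·97
1 = −62·2102 + 325·401
So 401·325 ≡ 1 (mod 2102).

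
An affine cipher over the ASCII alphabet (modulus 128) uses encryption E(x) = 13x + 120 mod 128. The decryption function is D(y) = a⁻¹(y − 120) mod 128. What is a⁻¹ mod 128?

69

Extended Euclidean algorithm:
128 = 9*13 + 11
13 = 1*11 + 2
11 = 5*2 + 1
2 = 2*1 + 0
gcd = 1, so the inverse exists. Back-substitute:
1 = 11 − 5·2
1 = −5·13 + 6·11
1 = 6·128 − 59·13
Thus 13·(-59) ≡ 1 (mod 128); reducing, -59 mod 128 = 69.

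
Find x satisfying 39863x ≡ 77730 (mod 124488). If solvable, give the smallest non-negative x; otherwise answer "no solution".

84342

First find gcd(39863, 124488):
124488 = 3*39863 + 4899
39863 = 8*4899 + 671
4899 = 7*671 + 202
671 = 3*202 + 65
202 = 3*65 + 7
65 = 9*7 + 2
7 = 3*2 + 1
2 = 2*1 + 0
gcd = 1, so a unique solution mod 124488 exists.
Back-substitute for the Bézout coefficients:
1 = 7 − 3·2
1 = −3·65 + 28·7
1 = 28·202 − 87·65
1 = −87·671 + 289·202
1 = 289·4899 − 2110·671
1 = −2110·39863 + 17169·4899
1 = 17169·124488 − 53617·39863
So 39863·(-53617) ≡ 1 (mod 124488), giving 39863⁻¹ ≡ 70871.
x ≡ 39863⁻¹·77730 ≡ 70871·77730 ≡ 84342 (mod 124488).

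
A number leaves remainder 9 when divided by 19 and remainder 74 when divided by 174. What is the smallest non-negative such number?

1814

Write x = 9 + 19·k. Then 19·k ≡ 74 − 9 ≡ 65 (mod 174).
Need 19⁻¹ mod 174. Extended Euclid on (174, 19):
174 = 9×19 + 3
19 = 6×3 + 1
3 = 3×1 + 0
Back-substitute:
1 = 19 − 6·3
1 = −6·174 + 55·19
19⁻¹ ≡ 55 (mod 174), so k ≡ 55·65 ≡ 95 (mod 174).
x = 9 + 19·95 = 1814.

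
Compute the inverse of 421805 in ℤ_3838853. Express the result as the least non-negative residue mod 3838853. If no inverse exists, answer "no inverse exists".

gcd(3838853, 421805) by repeated division:
3838853 = 9·421805 + 42608
421805 = 9·42608 + 38333
42608 = 1·38333 + 4275
38333 = 8·4275 + 4133
4275 = 1·4133 + 142
4133 = 29·142 + 15
142 = 9·15 + 7
15 = 2·7 + 1
7 = 7·1 + 0
Since gcd(421805, 3838853) = 1, back-substitute to write 1 as a combination:
1 = 15 − 2·7
1 = −2·142 + 19·15
1 = 19·4133 − 553·142
1 = −553·4275 + 572·4133
1 = 572·38333 − 5129·4275
1 = −5129·42608 + 5701·38333
1 = 5701·421805 − 56438·42608
1 = −56438·3838853 + 513643·421805
So 421805·513643 ≡ 1 (mod 3838853).

513643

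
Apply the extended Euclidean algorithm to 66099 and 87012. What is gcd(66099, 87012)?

Euclidean algorithm:
87012 = 1·66099 + 20913
66099 = 3·20913 + 3360
20913 = 6·3360 + 753
3360 = 4·753 + 348
753 = 2·348 + 57
348 = 6·57 + 6
57 = 9·6 + 3
6 = 2·3 + 0
gcd(66099, 87012) = 3.
Express as a combination:
3 = 57 − 9·6
3 = −9·348 + 55·57
3 = 55·753 − 119·348
3 = −119·3360 + 531·753
3 = 531·20913 − 3305·3360
3 = −3305·66099 + 10446·20913
3 = 10446·87012 − 13751·66099
So 3 = (10446)·87012 + (-13751)·66099.

3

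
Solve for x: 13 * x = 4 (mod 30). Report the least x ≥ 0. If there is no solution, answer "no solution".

28

First find gcd(13, 30):
30 = 2*13 + 4
13 = 3*4 + 1
4 = 4*1 + 0
gcd = 1, so a unique solution mod 30 exists.
Back-substitute for the Bézout coefficients:
1 = 13 − 3·4
1 = −3·30 + 7·13
So 13·(7) ≡ 1 (mod 30), giving 13⁻¹ ≡ 7.
x ≡ 13⁻¹·4 ≡ 7·4 ≡ 28 (mod 30).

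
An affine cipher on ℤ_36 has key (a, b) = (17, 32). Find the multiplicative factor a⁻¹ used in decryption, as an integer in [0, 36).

Run Euclid on (36, 17):
36 = 2*17 + 2
17 = 8*2 + 1
2 = 2*1 + 0
The gcd is 1. Working backward:
1 = 17 − 8·2
1 = −8·36 + 17·17
So 17·17 ≡ 1 (mod 36).

17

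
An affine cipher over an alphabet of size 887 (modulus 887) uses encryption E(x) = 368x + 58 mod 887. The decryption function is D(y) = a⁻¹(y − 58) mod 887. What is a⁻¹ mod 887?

793

Extended Euclidean algorithm:
887 = 2×368 + 151
368 = 2×151 + 66
151 = 2×66 + 19
66 = 3×19 + 9
19 = 2×9 + 1
9 = 9×1 + 0
Since gcd(368, 887) = 1, back-substitute to write 1 as a combination:
1 = 19 − 2·9
1 = −2·66 + 7·19
1 = 7·151 − 16·66
1 = −16·368 + 39·151
1 = 39·887 − 94·368
Hence 368⁻¹ ≡ -94 ≡ 793 (mod 887).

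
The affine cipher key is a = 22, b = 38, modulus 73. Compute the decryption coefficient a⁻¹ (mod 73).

Apply the Euclidean algorithm to 73 and 22:
73 = 3·22 + 7
22 = 3·7 + 1
7 = 7·1 + 0
gcd = 1, so the inverse exists. Back-substitute:
1 = 22 − 3·7
1 = −3·73 + 10·22
So 22·10 ≡ 1 (mod 73).

10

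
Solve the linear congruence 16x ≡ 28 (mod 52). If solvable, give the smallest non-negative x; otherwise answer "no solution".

First find gcd(16, 52):
52 = 3·16 + 4
16 = 4·4 + 0
gcd = 4 and 4 | 28, so solutions exist. Divide through by 4: 4x ≡ 7 (mod 13).
Now find 4⁻¹ mod 13:
13 = 3·4 + 1
4 = 4·1 + 0
Back-substitute:
1 = 13 − 3·4
So 4·(-3) ≡ 1 (mod 13), i.e. 4⁻¹ ≡ 10.
Then x ≡ 10·7 ≡ 5 (mod 13); the smallest non-negative solution is x = 5.

5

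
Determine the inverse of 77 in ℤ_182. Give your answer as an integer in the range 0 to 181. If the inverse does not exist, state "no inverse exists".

Compute gcd(77, 182):
182 = 2×77 + 28
77 = 2×28 + 21
28 = 1×21 + 7
21 = 3×7 + 0
gcd(77, 182) = 7 ≠ 1, so 77 has no multiplicative inverse modulo 182.

no inverse exists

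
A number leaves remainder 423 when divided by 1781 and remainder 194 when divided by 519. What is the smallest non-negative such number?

77006

Write x = 423 + 1781·k. Then 1781·k ≡ 194 − 423 ≡ 290 (mod 519).
Need 1781⁻¹ mod 519. Extended Euclid on (519, 224):
519 = 2·224 + 71
224 = 3·71 + 11
71 = 6·11 + 5
11 = 2·5 + 1
5 = 5·1 + 0
Back-substitute:
1 = 11 − 2·5
1 = −2·71 + 13·11
1 = 13·224 − 41·71
1 = −41·519 + 95·224
1781⁻¹ ≡ 95 (mod 519), so k ≡ 95·290 ≡ 43 (mod 519).
x = 423 + 1781·43 = 77006.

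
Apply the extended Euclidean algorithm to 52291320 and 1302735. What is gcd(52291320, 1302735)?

Apply Euclid's algorithm to 52291320 and 1302735:
52291320 = 40·1302735 + 181920
1302735 = 7·181920 + 29295
181920 = 6·29295 + 6150
29295 = 4·6150 + 4695
6150 = 1·4695 + 1455
4695 = 3·1455 + 330
1455 = 4·330 + 135
330 = 2·135 + 60
135 = 2·60 + 15
60 = 4·15 + 0
gcd(52291320, 1302735) = 15.
Express as a combination:
15 = 135 − 2·60
15 = −2·330 + 5·135
15 = 5·1455 − 22·330
15 = −22·4695 + 71·1455
15 = 71·6150 − 93·4695
15 = −93·29295 + 443·6150
15 = 443·181920 − 2751·29295
15 = −2751·1302735 + 19700·181920
15 = 19700·52291320 − 790751·1302735
So 15 = (19700)·52291320 + (-790751)·1302735.

15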